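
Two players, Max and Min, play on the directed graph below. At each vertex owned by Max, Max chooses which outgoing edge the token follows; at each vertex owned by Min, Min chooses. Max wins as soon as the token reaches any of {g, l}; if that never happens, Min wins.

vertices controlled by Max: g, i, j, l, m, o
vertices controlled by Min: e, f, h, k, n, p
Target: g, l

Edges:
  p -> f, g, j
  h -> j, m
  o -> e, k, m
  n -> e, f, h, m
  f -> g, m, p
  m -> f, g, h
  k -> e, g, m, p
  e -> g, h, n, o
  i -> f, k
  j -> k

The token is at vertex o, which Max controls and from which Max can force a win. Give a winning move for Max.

m

A0 = {g, l}
A1: add {m} — m (Max) has m→g.
A2: add {o} — o (Max) has o→m.
A3 = A2; e.g. e (Min) can still go to h. Fixed point.
From o, successor m is in the attractor (rank 1); the other successors e, k are not.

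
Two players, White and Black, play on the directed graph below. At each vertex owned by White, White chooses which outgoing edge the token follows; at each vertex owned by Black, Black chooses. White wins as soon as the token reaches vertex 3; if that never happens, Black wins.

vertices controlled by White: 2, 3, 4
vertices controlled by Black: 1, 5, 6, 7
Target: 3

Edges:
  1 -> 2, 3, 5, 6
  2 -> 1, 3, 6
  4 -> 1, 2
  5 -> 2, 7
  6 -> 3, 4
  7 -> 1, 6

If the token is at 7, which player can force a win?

A0 = {3}
A1: add {2} — 2 (White) has 2→3.
A2: add {4} — 4 (White) has 4→2.
A3: add {6} — 6 (Black): all of {3, 4} already in.
A4 = A3; e.g. 1 (Black) can still go to 5. Fixed point.
7 never enters the attractor, so Black can avoid the target forever.

Black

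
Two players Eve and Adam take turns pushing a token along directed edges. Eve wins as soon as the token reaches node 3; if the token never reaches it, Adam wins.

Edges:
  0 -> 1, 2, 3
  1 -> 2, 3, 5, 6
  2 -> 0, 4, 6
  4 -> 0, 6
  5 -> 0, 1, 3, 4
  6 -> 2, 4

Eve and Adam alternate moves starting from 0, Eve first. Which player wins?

Eve

Track states (vertex, player-to-move).
A0 = {(3,Eve), (3,Adam)}
A1: add {(0,Eve), (1,Eve), (5,Eve)}.
(0,Eve) ∈ A1 ⇒ Eve forces the target.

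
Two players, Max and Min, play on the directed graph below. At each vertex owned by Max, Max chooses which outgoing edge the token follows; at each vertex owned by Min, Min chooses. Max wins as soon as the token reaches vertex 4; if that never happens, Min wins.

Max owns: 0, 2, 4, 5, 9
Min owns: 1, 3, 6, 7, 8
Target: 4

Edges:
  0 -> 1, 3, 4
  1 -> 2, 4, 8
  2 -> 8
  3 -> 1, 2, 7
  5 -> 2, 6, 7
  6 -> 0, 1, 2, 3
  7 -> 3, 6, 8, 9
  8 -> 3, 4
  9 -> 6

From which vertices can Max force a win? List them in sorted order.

A0 = {4}
A1: add {0} — 0 (Max) has 0→4.
A2 = A1; e.g. 1 (Min) can still go to 2. Fixed point.
Max's winning region = {0, 4}.

0, 4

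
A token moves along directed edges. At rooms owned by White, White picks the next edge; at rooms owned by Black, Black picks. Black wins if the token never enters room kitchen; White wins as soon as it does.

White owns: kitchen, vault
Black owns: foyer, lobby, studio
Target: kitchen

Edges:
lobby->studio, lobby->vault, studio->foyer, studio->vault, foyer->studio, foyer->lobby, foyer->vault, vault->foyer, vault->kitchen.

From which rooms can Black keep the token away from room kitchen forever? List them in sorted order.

A0 = {kitchen}
A1: add {vault} — vault (White) has vault→kitchen.
A2 = A1; e.g. foyer (Black) can still go to studio. Fixed point.
White's attractor = {kitchen, vault}; Black avoids the target exactly from the complement.

foyer, lobby, studio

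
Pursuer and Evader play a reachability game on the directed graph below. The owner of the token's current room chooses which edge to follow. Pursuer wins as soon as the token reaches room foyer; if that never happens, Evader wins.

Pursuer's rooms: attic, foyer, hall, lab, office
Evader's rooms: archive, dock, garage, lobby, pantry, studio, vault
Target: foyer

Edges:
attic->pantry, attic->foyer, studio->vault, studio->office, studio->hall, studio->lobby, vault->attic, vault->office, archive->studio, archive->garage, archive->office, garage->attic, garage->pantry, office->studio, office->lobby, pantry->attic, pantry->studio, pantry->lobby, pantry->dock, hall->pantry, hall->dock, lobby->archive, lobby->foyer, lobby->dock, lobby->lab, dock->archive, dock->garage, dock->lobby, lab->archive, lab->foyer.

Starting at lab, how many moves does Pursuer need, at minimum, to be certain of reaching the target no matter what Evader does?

A0 = {foyer}
A1: add {attic, lab} — attic (Pursuer) has attic→foyer; lab (Pursuer) has lab→foyer.
A2 = A1; e.g. studio (Evader) can still go to vault. Fixed point.
lab enters the attractor at level 1, so Pursuer can force the target in 1 move from there.

1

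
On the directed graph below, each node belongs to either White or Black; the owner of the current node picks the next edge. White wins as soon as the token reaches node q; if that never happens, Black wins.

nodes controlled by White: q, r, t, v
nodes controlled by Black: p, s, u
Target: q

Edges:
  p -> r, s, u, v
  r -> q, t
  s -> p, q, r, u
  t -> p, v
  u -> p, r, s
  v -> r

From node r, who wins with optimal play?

A0 = {q}
A1: add {r} — r (White) has r→q.
r ∈ A1, so White can force the target.

White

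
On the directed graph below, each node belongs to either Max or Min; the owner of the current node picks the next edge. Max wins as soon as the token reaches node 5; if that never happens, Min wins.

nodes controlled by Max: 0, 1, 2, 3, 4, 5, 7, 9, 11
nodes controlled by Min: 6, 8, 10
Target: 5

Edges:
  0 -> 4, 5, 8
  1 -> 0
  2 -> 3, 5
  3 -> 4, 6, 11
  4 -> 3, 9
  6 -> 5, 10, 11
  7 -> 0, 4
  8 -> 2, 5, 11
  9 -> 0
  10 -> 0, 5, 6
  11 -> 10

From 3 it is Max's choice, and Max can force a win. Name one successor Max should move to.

A0 = {5}
A1: add {0, 2} — 0 (Max) has 0→5; 2 (Max) has 2→5.
A2: add {1, 7, 9} — 1 (Max) has 1→0; 7 (Max) has 7→0; 9 (Max) has 9→0.
A3: add {4} — 4 (Max) has 4→9.
A4: add {3} — 3 (Max) has 3→4.
A5 = A4; e.g. 6 (Min) can still go to 10. Fixed point.
From 3, successor 4 is in the attractor (rank 3); the other successors 6, 11 are not.

4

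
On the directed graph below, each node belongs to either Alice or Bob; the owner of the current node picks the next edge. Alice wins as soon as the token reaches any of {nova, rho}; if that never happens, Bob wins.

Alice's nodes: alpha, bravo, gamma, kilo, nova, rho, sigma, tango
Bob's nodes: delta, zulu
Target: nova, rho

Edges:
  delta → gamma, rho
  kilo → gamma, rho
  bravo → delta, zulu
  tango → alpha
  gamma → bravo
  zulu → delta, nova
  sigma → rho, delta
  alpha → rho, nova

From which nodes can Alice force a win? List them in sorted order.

alpha, kilo, nova, rho, sigma, tango

A0 = {nova, rho}
A1: add {alpha, kilo, sigma} — alpha (Alice) has alpha→rho; sigma (Alice) has sigma→rho; kilo (Alice) has kilo→rho.
A2: add {tango} — tango (Alice) has tango→alpha.
A3 = A2; e.g. gamma (Alice) has no edge into A2. Fixed point.
Alice's winning region = {alpha, kilo, nova, rho, sigma, tango}.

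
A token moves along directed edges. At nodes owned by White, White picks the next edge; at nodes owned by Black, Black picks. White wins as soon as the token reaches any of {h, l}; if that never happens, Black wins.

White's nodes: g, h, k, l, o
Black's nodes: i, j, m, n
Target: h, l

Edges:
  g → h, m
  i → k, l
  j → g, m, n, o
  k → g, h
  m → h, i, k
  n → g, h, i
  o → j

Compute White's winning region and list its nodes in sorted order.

g, h, i, k, l, m, n

A0 = {h, l}
A1: add {g, k} — g (White) has g→h; k (White) has k→h.
A2: add {i} — i (Black): all of {k, l} already in.
A3: add {m, n} — m (Black): all of {h, i, k} already in; n (Black): all of {g, h, i} already in.
A4 = A3; e.g. j (Black) can still go to o. Fixed point.
White's winning region = {g, h, i, k, l, m, n}.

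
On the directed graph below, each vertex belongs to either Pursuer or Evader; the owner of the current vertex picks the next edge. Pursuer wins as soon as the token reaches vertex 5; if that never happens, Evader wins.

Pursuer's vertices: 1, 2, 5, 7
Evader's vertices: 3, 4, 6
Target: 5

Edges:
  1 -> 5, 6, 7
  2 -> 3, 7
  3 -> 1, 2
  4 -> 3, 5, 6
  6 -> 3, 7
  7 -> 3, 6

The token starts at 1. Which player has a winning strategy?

A0 = {5}
A1: add {1} — 1 (Pursuer) has 1→5.
A2 = A1; e.g. 2 (Pursuer) has no edge into A1. Fixed point.
1 ∈ A1, so Pursuer can force the target.

Pursuer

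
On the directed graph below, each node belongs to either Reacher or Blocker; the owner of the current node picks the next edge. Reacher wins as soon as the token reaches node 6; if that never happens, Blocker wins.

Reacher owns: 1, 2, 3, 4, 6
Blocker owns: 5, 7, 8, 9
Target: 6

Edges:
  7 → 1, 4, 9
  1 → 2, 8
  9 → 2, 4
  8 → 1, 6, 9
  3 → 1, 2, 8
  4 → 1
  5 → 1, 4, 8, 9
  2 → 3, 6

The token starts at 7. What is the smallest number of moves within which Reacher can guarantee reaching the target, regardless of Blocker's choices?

A0 = {6}
A1: add {2} — 2 (Reacher) has 2→6.
A2: add {1, 3} — 1 (Reacher) has 1→2; 3 (Reacher) has 3→2.
A3: add {4} — 4 (Reacher) has 4→1.
A4: add {9} — 9 (Blocker): all of {2, 4} already in.
A5: add {7, 8} — 7 (Blocker): all of {1, 4, 9} already in; 8 (Blocker): all of {1, 6, 9} already in.
7 enters the attractor at level 5, so Reacher can force the target in 5 moves from there.

5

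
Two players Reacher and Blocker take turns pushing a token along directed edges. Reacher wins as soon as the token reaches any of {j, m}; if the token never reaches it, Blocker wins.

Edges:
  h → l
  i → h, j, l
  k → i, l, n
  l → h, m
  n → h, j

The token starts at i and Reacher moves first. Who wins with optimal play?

Reacher

Track states (vertex, player-to-move).
A0 = {(j,Reacher), (j,Blocker), (m,Reacher), (m,Blocker)}
A1: add {(i,Reacher), (l,Reacher), (n,Reacher)}.
(i,Reacher) ∈ A1 ⇒ Reacher forces the target.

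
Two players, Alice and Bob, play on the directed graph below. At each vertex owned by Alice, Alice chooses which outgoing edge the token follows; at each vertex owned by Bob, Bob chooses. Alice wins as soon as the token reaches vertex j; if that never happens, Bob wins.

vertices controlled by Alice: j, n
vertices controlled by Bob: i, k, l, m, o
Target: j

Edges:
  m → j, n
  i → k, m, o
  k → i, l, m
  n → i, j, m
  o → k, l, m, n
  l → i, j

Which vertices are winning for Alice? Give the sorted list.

j, m, n

A0 = {j}
A1: add {n} — n (Alice) has n→j.
A2: add {m} — m (Bob): all of {j, n} already in.
A3 = A2; e.g. i (Bob) can still go to k. Fixed point.
Alice's winning region = {j, m, n}.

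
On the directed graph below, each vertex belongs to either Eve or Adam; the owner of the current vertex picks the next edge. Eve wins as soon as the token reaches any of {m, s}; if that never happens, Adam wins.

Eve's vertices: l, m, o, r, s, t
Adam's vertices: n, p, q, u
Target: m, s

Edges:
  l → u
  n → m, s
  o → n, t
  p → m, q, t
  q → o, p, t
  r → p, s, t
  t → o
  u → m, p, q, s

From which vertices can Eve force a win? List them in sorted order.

m, n, o, r, s, t

A0 = {m, s}
A1: add {n, r} — n (Adam): all of {m, s} already in; r (Eve) has r→s.
A2: add {o} — o (Eve) has o→n.
A3: add {t} — t (Eve) has t→o.
A4 = A3; e.g. l (Eve) has no edge into A3. Fixed point.
Eve's winning region = {m, n, o, r, s, t}.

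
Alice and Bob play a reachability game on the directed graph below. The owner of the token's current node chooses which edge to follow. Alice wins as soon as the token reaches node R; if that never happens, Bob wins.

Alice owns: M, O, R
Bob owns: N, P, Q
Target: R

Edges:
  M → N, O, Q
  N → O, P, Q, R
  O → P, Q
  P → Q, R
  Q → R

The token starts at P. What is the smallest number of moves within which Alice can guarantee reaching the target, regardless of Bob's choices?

A0 = {R}
A1: add {Q} — Q (Bob): all of {R} already in.
A2: add {M, O, P} — M (Alice) has M→Q; O (Alice) has O→Q; P (Bob): all of {Q, R} already in.
P enters the attractor at level 2, so Alice can force the target in 2 moves from there.

2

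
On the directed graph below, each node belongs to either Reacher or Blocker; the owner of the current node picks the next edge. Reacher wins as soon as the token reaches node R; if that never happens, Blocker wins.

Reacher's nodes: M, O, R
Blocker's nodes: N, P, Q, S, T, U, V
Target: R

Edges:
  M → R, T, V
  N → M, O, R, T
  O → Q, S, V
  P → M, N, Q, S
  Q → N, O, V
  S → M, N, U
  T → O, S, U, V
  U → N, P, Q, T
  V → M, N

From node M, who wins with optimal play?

A0 = {R}
A1: add {M} — M (Reacher) has M→R.
A2 = A1; e.g. N (Blocker) can still go to O. Fixed point.
M ∈ A1, so Reacher can force the target.

Reacher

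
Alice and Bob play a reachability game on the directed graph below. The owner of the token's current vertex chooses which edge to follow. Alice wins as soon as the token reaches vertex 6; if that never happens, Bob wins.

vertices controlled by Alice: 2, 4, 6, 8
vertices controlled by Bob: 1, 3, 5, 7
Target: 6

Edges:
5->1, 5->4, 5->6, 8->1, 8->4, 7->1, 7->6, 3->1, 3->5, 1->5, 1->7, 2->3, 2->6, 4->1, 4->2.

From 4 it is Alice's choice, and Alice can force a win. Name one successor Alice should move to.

2

A0 = {6}
A1: add {2} — 2 (Alice) has 2→6.
A2: add {4} — 4 (Alice) has 4→2.
A3: add {8} — 8 (Alice) has 8→4.
A4 = A3; e.g. 1 (Bob) can still go to 5. Fixed point.
From 4, successor 2 is in the attractor (rank 1); the other successor 1 is not.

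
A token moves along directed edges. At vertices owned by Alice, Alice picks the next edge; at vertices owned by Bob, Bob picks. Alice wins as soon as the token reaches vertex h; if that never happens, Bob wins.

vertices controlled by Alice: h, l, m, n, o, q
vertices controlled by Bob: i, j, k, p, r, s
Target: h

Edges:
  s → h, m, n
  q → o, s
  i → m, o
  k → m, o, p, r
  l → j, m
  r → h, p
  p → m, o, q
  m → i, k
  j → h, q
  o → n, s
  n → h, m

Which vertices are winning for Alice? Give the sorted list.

h, j, l, n, o, q

A0 = {h}
A1: add {n} — n (Alice) has n→h.
A2: add {o} — o (Alice) has o→n.
A3: add {q} — q (Alice) has q→o.
A4: add {j} — j (Bob): all of {h, q} already in.
A5: add {l} — l (Alice) has l→j.
A6 = A5; e.g. i (Bob) can still go to m. Fixed point.
Alice's winning region = {h, j, l, n, o, q}.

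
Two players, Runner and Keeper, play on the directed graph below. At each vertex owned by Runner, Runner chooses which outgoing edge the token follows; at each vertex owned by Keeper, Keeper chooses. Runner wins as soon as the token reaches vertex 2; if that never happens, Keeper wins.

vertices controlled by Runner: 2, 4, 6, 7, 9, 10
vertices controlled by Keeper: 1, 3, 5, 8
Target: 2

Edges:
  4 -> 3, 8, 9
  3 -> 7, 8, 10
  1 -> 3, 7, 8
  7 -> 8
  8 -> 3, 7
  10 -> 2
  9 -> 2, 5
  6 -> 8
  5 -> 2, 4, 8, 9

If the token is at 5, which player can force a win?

Keeper

A0 = {2}
A1: add {9, 10} — 9 (Runner) has 9→2; 10 (Runner) has 10→2.
A2: add {4} — 4 (Runner) has 4→9.
A3 = A2; e.g. 1 (Keeper) can still go to 3. Fixed point.
5 never enters the attractor, so Keeper can avoid the target forever.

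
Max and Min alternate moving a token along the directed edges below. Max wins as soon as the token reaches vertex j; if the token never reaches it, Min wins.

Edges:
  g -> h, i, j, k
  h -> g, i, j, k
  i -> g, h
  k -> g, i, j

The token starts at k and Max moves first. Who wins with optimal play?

Max

Track states (vertex, player-to-move).
A0 = {(j,Max), (j,Min)}
A1: add {(g,Max), (h,Max), (k,Max)}.
(k,Max) ∈ A1 ⇒ Max forces the target.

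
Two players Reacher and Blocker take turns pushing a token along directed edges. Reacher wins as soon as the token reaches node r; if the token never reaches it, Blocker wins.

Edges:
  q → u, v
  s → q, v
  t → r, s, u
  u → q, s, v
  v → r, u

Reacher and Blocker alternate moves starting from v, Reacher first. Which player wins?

Reacher

Track states (vertex, player-to-move).
A0 = {(r,Reacher), (r,Blocker)}
A1: add {(t,Reacher), (v,Reacher)}.
(v,Reacher) ∈ A1 ⇒ Reacher forces the target.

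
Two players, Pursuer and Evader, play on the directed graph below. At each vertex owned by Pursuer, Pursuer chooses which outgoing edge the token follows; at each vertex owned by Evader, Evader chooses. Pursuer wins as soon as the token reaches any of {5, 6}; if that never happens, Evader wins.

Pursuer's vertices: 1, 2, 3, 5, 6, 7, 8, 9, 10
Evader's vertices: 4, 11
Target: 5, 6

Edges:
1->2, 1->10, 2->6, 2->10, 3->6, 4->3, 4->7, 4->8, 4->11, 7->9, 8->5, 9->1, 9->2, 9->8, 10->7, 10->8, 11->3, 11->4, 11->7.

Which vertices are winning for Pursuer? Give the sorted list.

A0 = {5, 6}
A1: add {2, 3, 8} — 2 (Pursuer) has 2→6; 3 (Pursuer) has 3→6; 8 (Pursuer) has 8→5.
A2: add {1, 9, 10} — 1 (Pursuer) has 1→2; 9 (Pursuer) has 9→2; 10 (Pursuer) has 10→8.
A3: add {7} — 7 (Pursuer) has 7→9.
A4 = A3; e.g. 4 (Evader) can still go to 11. Fixed point.
Pursuer's winning region = {1, 2, 3, 5, 6, 7, 8, 9, 10}.

1, 2, 3, 5, 6, 7, 8, 9, 10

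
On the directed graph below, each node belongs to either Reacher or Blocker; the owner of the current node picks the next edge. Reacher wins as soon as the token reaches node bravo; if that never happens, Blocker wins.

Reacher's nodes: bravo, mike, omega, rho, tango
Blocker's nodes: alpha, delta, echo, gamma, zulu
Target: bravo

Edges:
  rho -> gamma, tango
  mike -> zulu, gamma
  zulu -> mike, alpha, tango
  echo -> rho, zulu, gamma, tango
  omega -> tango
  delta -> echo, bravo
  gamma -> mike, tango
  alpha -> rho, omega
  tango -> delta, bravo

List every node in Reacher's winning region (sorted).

alpha, bravo, omega, rho, tango

A0 = {bravo}
A1: add {tango} — tango (Reacher) has tango→bravo.
A2: add {omega, rho} — rho (Reacher) has rho→tango; omega (Reacher) has omega→tango.
A3: add {alpha} — alpha (Blocker): all of {rho, omega} already in.
A4 = A3; e.g. mike (Reacher) has no edge into A3. Fixed point.
Reacher's winning region = {alpha, bravo, omega, rho, tango}.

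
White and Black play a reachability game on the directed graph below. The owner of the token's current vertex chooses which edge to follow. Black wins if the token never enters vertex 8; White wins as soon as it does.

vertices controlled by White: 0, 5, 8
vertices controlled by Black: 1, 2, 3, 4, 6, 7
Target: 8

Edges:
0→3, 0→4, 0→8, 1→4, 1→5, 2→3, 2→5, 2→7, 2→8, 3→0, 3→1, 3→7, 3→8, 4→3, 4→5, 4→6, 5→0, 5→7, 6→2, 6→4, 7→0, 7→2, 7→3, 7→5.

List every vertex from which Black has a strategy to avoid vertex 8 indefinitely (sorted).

A0 = {8}
A1: add {0} — 0 (White) has 0→8.
A2: add {5} — 5 (White) has 5→0.
A3 = A2; e.g. 1 (Black) can still go to 4. Fixed point.
White's attractor = {0, 5, 8}; Black avoids the target exactly from the complement.

1, 2, 3, 4, 6, 7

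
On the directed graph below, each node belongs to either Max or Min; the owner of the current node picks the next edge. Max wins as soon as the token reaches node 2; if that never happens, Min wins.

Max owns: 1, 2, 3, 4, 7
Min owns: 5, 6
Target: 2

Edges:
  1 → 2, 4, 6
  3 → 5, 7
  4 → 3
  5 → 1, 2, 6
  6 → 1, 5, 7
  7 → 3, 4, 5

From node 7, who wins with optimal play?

Min

A0 = {2}
A1: add {1} — 1 (Max) has 1→2.
A2 = A1; e.g. 3 (Max) has no edge into A1. Fixed point.
7 never enters the attractor, so Min can avoid the target forever.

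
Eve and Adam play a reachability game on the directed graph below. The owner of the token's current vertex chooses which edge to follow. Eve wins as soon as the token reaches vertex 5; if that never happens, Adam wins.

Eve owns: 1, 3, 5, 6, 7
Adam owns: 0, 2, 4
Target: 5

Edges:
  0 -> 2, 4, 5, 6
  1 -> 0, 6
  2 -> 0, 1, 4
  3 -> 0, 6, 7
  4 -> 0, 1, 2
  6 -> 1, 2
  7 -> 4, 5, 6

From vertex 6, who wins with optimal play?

A0 = {5}
A1: add {7} — 7 (Eve) has 7→5.
A2: add {3} — 3 (Eve) has 3→7.
A3 = A2; e.g. 0 (Adam) can still go to 2. Fixed point.
6 never enters the attractor, so Adam can avoid the target forever.

Adam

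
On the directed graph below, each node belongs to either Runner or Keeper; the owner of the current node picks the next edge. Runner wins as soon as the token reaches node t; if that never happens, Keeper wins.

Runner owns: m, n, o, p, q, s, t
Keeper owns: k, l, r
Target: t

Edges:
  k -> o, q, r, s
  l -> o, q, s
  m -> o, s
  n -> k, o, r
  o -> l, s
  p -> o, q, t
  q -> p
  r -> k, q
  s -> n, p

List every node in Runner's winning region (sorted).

l, m, n, o, p, q, s, t

A0 = {t}
A1: add {p} — p (Runner) has p→t.
A2: add {q, s} — q (Runner) has q→p; s (Runner) has s→p.
A3: add {m, o} — m (Runner) has m→s; o (Runner) has o→s.
A4: add {l, n} — l (Keeper): all of {o, q, s} already in; n (Runner) has n→o.
A5 = A4; e.g. k (Keeper) can still go to r. Fixed point.
Runner's winning region = {l, m, n, o, p, q, s, t}.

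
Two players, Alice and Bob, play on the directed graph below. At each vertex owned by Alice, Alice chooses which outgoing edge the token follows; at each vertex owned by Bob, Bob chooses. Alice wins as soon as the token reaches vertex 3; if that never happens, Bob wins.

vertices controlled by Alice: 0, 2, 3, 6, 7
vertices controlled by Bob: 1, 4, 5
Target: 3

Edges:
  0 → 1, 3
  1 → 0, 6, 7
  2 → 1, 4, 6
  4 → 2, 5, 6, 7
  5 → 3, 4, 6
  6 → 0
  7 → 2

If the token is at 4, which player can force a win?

A0 = {3}
A1: add {0} — 0 (Alice) has 0→3.
A2: add {6} — 6 (Alice) has 6→0.
A3: add {2} — 2 (Alice) has 2→6.
A4: add {7} — 7 (Alice) has 7→2.
A5: add {1} — 1 (Bob): all of {0, 6, 7} already in.
A6 = A5; e.g. 4 (Bob) can still go to 5. Fixed point.
4 never enters the attractor, so Bob can avoid the target forever.

Bob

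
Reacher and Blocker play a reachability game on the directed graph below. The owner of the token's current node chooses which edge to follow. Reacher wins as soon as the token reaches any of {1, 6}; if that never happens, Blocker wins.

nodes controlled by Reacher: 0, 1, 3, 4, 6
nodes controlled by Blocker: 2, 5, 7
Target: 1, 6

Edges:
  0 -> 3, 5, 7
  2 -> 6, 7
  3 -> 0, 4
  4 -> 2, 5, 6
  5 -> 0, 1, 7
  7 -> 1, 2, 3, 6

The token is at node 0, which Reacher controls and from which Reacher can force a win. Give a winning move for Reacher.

A0 = {1, 6}
A1: add {4} — 4 (Reacher) has 4→6.
A2: add {3} — 3 (Reacher) has 3→4.
A3: add {0} — 0 (Reacher) has 0→3.
A4 = A3; e.g. 2 (Blocker) can still go to 7. Fixed point.
From 0, successor 3 is in the attractor (rank 2); the other successors 5, 7 are not.

3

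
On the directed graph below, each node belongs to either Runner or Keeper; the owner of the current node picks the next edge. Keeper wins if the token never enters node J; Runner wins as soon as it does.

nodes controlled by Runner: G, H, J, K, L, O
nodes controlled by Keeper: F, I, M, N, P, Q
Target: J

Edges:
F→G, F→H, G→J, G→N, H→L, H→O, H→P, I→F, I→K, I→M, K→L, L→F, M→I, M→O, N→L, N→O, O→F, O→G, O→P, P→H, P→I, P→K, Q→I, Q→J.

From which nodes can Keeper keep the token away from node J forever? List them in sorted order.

I, M, P, Q

A0 = {J}
A1: add {G} — G (Runner) has G→J.
A2: add {O} — O (Runner) has O→G.
A3: add {H} — H (Runner) has H→O.
A4: add {F} — F (Keeper): all of {G, H} already in.
A5: add {L} — L (Runner) has L→F.
A6: add {K, N} — K (Runner) has K→L; N (Keeper): all of {L, O} already in.
A7 = A6; e.g. I (Keeper) can still go to M. Fixed point.
Runner's attractor = {F, G, H, J, K, L, N, O}; Keeper avoids the target exactly from the complement.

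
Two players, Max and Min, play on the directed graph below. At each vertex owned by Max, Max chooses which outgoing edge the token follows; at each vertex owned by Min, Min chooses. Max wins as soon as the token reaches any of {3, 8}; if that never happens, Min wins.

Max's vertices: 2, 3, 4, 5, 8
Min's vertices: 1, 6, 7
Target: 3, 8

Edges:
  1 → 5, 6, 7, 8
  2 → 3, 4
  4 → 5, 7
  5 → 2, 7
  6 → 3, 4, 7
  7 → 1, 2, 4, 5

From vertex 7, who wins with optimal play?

Min

A0 = {3, 8}
A1: add {2} — 2 (Max) has 2→3.
A2: add {5} — 5 (Max) has 5→2.
A3: add {4} — 4 (Max) has 4→5.
A4 = A3; e.g. 1 (Min) can still go to 6. Fixed point.
7 never enters the attractor, so Min can avoid the target forever.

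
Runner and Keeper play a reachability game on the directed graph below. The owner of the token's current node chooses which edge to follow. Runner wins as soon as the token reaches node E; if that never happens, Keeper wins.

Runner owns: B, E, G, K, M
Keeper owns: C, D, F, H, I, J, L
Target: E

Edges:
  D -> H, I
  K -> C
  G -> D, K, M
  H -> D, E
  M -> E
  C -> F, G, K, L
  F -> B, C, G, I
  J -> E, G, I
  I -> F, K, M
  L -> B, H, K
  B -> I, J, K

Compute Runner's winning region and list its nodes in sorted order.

A0 = {E}
A1: add {M} — M (Runner) has M→E.
A2: add {G} — G (Runner) has G→M.
A3 = A2; e.g. B (Runner) has no edge into A2. Fixed point.
Runner's winning region = {E, G, M}.

E, G, M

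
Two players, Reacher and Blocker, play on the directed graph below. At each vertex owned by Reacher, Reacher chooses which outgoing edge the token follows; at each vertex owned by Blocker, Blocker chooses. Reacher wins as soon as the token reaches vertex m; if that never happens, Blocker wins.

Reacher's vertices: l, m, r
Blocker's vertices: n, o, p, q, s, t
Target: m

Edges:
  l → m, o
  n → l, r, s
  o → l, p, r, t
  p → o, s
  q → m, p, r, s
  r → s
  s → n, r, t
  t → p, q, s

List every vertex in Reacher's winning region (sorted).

A0 = {m}
A1: add {l} — l (Reacher) has l→m.
A2 = A1; e.g. n (Blocker) can still go to r. Fixed point.
Reacher's winning region = {l, m}.

l, m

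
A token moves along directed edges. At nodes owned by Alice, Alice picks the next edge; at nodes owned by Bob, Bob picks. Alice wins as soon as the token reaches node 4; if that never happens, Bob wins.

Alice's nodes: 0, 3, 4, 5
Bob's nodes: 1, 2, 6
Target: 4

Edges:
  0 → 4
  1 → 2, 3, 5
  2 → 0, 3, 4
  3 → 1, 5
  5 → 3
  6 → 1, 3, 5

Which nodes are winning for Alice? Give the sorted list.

0, 4

A0 = {4}
A1: add {0} — 0 (Alice) has 0→4.
A2 = A1; e.g. 1 (Bob) can still go to 2. Fixed point.
Alice's winning region = {0, 4}.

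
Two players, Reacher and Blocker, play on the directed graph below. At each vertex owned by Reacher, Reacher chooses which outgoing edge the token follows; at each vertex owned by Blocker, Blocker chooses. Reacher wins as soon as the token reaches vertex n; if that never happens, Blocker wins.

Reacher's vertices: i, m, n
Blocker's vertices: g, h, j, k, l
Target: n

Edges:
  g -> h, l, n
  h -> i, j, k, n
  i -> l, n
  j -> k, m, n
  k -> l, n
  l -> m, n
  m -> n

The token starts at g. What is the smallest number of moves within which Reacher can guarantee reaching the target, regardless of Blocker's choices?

A0 = {n}
A1: add {i, m} — i (Reacher) has i→n; m (Reacher) has m→n.
A2: add {l} — l (Blocker): all of {m, n} already in.
A3: add {k} — k (Blocker): all of {l, n} already in.
A4: add {j} — j (Blocker): all of {k, m, n} already in.
A5: add {h} — h (Blocker): all of {i, j, k, n} already in.
A6: add {g} — g (Blocker): all of {h, l, n} already in.
A6 = all vertices. Fixed point.
g enters the attractor at level 6, so Reacher can force the target in 6 moves from there.

6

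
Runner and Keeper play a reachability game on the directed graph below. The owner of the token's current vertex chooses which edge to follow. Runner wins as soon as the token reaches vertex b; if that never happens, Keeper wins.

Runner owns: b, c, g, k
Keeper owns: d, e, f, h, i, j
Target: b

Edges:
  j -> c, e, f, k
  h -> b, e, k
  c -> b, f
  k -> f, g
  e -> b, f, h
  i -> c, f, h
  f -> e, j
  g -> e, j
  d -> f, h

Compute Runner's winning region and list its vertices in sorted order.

A0 = {b}
A1: add {c} — c (Runner) has c→b.
A2 = A1; e.g. d (Keeper) can still go to f. Fixed point.
Runner's winning region = {b, c}.

b, c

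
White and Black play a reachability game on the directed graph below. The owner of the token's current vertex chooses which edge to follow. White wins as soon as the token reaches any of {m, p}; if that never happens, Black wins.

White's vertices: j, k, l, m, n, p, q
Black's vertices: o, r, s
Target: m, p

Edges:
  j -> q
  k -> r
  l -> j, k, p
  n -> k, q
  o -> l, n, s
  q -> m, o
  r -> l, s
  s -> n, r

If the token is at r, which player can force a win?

A0 = {m, p}
A1: add {l, q} — l (White) has l→p; q (White) has q→m.
A2: add {j, n} — j (White) has j→q; n (White) has n→q.
A3 = A2; e.g. k (White) has no edge into A2. Fixed point.
r never enters the attractor, so Black can avoid the target forever.

Black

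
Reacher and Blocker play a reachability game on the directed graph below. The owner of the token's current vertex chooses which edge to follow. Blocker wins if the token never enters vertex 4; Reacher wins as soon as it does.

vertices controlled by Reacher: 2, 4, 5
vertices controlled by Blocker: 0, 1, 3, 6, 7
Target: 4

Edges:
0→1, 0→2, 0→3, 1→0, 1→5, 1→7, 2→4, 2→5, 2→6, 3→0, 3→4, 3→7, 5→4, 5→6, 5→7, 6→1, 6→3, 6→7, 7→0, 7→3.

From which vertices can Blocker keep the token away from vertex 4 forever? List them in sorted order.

A0 = {4}
A1: add {2, 5} — 2 (Reacher) has 2→4; 5 (Reacher) has 5→4.
A2 = A1; e.g. 0 (Blocker) can still go to 1. Fixed point.
Reacher's attractor = {2, 4, 5}; Blocker avoids the target exactly from the complement.

0, 1, 3, 6, 7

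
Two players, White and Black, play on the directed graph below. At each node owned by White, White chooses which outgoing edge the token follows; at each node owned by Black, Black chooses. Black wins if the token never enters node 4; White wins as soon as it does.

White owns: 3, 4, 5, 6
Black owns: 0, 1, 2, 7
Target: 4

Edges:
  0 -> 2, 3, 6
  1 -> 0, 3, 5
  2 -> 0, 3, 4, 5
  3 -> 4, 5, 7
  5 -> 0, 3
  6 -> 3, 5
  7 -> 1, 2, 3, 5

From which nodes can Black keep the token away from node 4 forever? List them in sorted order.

0, 1, 2, 7

A0 = {4}
A1: add {3} — 3 (White) has 3→4.
A2: add {5, 6} — 5 (White) has 5→3; 6 (White) has 6→3.
A3 = A2; e.g. 0 (Black) can still go to 2. Fixed point.
White's attractor = {3, 4, 5, 6}; Black avoids the target exactly from the complement.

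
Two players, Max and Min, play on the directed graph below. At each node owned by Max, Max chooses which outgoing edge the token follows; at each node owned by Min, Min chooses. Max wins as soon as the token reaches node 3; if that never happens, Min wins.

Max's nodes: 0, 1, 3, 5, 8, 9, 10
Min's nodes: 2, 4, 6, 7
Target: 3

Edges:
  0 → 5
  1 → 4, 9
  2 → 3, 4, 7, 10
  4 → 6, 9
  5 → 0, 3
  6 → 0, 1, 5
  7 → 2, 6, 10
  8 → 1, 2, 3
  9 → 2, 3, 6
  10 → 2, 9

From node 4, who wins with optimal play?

Max

A0 = {3}
A1: add {5, 8, 9} — 5 (Max) has 5→3; 8 (Max) has 8→3; 9 (Max) has 9→3.
A2: add {0, 1, 10} — 0 (Max) has 0→5; 1 (Max) has 1→9; 10 (Max) has 10→9.
A3: add {6} — 6 (Min): all of {0, 1, 5} already in.
A4: add {4} — 4 (Min): all of {6, 9} already in.
A5 = A4; e.g. 2 (Min) can still go to 7. Fixed point.
4 ∈ A4, so Max can force the target.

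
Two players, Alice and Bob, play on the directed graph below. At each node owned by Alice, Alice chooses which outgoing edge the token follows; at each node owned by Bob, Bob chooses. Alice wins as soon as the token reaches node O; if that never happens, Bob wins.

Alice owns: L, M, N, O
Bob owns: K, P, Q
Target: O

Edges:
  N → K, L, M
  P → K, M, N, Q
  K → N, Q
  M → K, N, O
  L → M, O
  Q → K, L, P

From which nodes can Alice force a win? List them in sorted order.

A0 = {O}
A1: add {L, M} — L (Alice) has L→O; M (Alice) has M→O.
A2: add {N} — N (Alice) has N→L.
A3 = A2; e.g. K (Bob) can still go to Q. Fixed point.
Alice's winning region = {L, M, N, O}.

L, M, N, O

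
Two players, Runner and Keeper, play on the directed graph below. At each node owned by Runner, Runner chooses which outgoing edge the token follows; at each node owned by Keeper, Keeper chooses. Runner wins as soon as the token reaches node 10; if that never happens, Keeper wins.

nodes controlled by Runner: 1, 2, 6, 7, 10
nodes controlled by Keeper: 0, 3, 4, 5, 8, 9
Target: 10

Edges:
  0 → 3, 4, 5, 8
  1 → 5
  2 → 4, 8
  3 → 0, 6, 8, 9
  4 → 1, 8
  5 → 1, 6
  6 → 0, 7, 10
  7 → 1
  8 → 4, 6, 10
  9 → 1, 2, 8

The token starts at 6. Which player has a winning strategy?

Runner

A0 = {10}
A1: add {6} — 6 (Runner) has 6→10.
A2 = A1; e.g. 0 (Keeper) can still go to 3. Fixed point.
6 ∈ A1, so Runner can force the target.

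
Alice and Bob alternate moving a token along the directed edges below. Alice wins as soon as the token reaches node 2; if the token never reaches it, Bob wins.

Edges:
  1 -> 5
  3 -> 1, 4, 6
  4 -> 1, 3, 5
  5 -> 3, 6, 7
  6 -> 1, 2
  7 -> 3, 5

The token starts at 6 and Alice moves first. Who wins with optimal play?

Alice

Track states (vertex, player-to-move).
A0 = {(2,Alice), (2,Bob)}
A1: add {(6,Alice)}.
(6,Alice) ∈ A1 ⇒ Alice forces the target.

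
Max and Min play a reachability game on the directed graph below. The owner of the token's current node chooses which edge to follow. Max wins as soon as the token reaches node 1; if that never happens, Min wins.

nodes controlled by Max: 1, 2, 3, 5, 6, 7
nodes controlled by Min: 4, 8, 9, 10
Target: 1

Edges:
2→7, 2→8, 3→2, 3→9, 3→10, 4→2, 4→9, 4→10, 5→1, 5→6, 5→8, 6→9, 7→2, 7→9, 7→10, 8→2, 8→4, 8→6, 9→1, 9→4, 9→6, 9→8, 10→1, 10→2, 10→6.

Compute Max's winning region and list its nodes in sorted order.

1, 5

A0 = {1}
A1: add {5} — 5 (Max) has 5→1.
A2 = A1; e.g. 2 (Max) has no edge into A1. Fixed point.
Max's winning region = {1, 5}.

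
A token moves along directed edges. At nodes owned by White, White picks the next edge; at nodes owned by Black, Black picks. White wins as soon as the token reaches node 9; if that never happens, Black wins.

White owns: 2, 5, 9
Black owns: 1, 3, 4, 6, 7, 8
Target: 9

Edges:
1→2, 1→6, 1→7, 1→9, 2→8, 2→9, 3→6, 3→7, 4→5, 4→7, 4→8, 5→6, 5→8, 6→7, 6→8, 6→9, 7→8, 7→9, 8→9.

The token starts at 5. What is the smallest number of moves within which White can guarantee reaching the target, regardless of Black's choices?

2

A0 = {9}
A1: add {2, 8} — 2 (White) has 2→9; 8 (Black): all of {9} already in.
A2: add {5, 7} — 5 (White) has 5→8; 7 (Black): all of {8, 9} already in.
5 enters the attractor at level 2, so White can force the target in 2 moves from there.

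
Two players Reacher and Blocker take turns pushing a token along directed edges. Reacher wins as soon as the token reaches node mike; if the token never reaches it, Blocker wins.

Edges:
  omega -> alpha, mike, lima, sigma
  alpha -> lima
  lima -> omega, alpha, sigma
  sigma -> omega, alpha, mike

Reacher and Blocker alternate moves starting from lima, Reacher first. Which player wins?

Blocker

Track states (vertex, player-to-move).
A0 = {(mike,Reacher), (mike,Blocker)}
A1: add {(omega,Reacher), (sigma,Reacher)}.
A2 = A1; e.g. (omega,Blocker) stays out. (lima,Reacher) never enters ⇒ Blocker avoids the target.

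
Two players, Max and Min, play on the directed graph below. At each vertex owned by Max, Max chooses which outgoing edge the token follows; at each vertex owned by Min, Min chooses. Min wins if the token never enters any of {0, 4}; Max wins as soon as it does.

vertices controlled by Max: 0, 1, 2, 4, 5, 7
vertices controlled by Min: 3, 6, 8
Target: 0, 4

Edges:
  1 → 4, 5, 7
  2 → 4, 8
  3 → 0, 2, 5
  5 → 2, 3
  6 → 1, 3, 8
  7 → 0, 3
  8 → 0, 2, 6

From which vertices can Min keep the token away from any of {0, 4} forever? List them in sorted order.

6, 8

A0 = {0, 4}
A1: add {1, 2, 7} — 1 (Max) has 1→4; 2 (Max) has 2→4; 7 (Max) has 7→0.
A2: add {5} — 5 (Max) has 5→2.
A3: add {3} — 3 (Min): all of {0, 2, 5} already in.
A4 = A3; e.g. 6 (Min) can still go to 8. Fixed point.
Max's attractor = {0, 1, 2, 3, 4, 5, 7}; Min avoids the target exactly from the complement.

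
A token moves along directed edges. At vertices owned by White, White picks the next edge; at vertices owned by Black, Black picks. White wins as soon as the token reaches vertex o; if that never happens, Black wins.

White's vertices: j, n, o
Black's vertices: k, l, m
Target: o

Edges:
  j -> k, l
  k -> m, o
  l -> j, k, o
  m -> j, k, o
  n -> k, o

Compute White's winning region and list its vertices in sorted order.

A0 = {o}
A1: add {n} — n (White) has n→o.
A2 = A1; e.g. j (White) has no edge into A1. Fixed point.
White's winning region = {n, o}.

n, o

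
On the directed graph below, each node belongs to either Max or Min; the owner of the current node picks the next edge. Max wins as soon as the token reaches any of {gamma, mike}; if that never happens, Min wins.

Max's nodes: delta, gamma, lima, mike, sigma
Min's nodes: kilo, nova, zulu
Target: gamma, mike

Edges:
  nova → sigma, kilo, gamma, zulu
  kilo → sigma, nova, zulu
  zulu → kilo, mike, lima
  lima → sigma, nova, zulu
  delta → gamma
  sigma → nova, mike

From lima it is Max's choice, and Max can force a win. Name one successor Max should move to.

sigma

A0 = {gamma, mike}
A1: add {delta, sigma} — sigma (Max) has sigma→mike; delta (Max) has delta→gamma.
A2: add {lima} — lima (Max) has lima→sigma.
A3 = A2; e.g. nova (Min) can still go to kilo. Fixed point.
From lima, successor sigma is in the attractor (rank 1); the other successors nova, zulu are not.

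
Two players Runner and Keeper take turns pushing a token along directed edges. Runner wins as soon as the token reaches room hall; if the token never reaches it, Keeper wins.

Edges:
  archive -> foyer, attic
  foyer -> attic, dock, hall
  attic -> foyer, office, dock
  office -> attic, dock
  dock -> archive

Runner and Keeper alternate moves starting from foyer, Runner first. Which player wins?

Runner

Track states (vertex, player-to-move).
A0 = {(hall,Runner), (hall,Keeper)}
A1: add {(foyer,Runner)}.
(foyer,Runner) ∈ A1 ⇒ Runner forces the target.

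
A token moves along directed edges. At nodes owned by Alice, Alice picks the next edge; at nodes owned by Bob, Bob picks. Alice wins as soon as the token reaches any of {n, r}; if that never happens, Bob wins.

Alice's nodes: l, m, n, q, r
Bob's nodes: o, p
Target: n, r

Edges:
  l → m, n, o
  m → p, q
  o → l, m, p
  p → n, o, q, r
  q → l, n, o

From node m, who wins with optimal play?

A0 = {n, r}
A1: add {l, q} — l (Alice) has l→n; q (Alice) has q→n.
A2: add {m} — m (Alice) has m→q.
A3 = A2; e.g. o (Bob) can still go to p. Fixed point.
m ∈ A2, so Alice can force the target.

Alice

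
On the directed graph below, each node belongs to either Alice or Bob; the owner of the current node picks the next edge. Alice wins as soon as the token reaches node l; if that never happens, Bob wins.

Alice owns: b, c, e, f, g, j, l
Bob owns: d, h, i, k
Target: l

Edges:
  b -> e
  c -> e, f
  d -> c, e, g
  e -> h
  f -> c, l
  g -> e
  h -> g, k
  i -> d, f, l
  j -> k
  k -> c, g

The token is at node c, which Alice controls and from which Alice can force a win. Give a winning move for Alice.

A0 = {l}
A1: add {f} — f (Alice) has f→l.
A2: add {c} — c (Alice) has c→f.
A3 = A2; e.g. b (Alice) has no edge into A2. Fixed point.
From c, successor f is in the attractor (rank 1); the other successor e is not.

f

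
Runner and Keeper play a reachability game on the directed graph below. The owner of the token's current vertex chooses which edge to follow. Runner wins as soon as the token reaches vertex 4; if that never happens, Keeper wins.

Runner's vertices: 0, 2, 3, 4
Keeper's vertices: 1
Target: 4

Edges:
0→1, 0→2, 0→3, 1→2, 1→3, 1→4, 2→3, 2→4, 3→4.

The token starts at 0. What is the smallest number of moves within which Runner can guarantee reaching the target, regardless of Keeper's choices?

A0 = {4}
A1: add {2, 3} — 2 (Runner) has 2→4; 3 (Runner) has 3→4.
A2: add {0, 1} — 0 (Runner) has 0→2; 1 (Keeper): all of {2, 3, 4} already in.
A2 = all vertices. Fixed point.
0 enters the attractor at level 2, so Runner can force the target in 2 moves from there.

2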